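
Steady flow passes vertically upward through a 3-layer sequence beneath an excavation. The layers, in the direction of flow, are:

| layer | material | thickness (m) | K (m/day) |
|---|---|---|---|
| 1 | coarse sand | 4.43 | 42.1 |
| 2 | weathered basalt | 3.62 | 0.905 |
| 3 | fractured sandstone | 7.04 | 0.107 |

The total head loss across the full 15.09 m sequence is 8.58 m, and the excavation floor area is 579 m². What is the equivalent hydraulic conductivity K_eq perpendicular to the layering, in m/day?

0.216

Flow is perpendicular to layering, so the layers act in series and the equivalent K is the thickness-weighted harmonic mean.
Total thickness L = 4.43 + 3.62 + 7.04 = 15.09 m.
Σ(b_i/K_i) = 4.43/42.1 + 3.62/0.905 + 7.04/0.107 = 69.90 d.
K_eq = L / Σ(b_i/K_i) = 15.09 / 69.90 = 0.2159 m/day.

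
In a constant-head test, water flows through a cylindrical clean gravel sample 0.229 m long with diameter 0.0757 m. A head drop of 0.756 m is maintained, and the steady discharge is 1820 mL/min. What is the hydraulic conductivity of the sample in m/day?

Cross-sectional area A = π·(d/2)² = π × (0.0757/2)² = 0.004501 m².
Convert discharge: 1820 mL/min = 3.033e-05 m³/s.
Darcy's law rearranged: K = Q·L / (A·Δh) = 3.033e-05 × 0.229 / (0.004501 × 0.756) = 0.002042 m/s = 176.4 m/day.

176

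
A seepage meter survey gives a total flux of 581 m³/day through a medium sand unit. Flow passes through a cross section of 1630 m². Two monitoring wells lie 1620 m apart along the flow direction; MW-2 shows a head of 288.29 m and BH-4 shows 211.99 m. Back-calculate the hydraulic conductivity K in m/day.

Hydraulic gradient i = (288.29 − 211.99) / 1620 = 76.3 / 1620 = 0.04710.
From Q = K·A·i, K = Q / (A·i) = 581 / (1630 × 0.04710) = 7.568 m/day.

7.57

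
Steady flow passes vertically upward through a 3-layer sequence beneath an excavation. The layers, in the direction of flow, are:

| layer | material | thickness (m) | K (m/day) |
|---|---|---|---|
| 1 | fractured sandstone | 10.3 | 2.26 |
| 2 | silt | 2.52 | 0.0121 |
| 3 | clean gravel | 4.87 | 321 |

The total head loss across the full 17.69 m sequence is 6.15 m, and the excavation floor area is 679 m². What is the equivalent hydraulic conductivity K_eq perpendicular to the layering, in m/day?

Flow is perpendicular to layering, so the layers act in series and the equivalent K is the thickness-weighted harmonic mean.
Total thickness L = 10.3 + 2.52 + 4.87 = 17.69 m.
Σ(b_i/K_i) = 10.3/2.26 + 2.52/0.0121 + 4.87/321 = 212.8 d.
K_eq = L / Σ(b_i/K_i) = 17.69 / 212.8 = 0.08312 m/day.

0.0831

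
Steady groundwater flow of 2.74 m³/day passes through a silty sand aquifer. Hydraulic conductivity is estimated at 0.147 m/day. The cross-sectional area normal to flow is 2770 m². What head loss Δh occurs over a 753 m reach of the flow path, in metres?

From Q = K·A·i, i = Q / (K·A) = 2.74 / (0.1470 × 2770) = 0.006729.
Head loss Δh = i · L = 0.006729 × 753 = 5.067 m.

5.07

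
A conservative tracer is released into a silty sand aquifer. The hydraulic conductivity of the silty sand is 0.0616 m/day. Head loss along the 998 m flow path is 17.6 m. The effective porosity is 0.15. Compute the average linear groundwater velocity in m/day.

0.00724

Hydraulic gradient i = Δh / L = 17.6 / 998 = 0.01764.
Darcy flux q = K · i = 0.06160 × 0.01764 = 0.001086 m/day.
Seepage velocity v = q / n_e = 0.001086 / 0.15 = 0.007242 m/day.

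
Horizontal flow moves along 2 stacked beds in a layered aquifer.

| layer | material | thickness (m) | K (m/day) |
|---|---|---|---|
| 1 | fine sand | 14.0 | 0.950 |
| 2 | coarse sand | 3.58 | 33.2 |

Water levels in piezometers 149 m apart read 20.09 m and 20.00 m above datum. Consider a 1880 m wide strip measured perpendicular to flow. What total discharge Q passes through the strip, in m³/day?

150

Flow is parallel to layering, so each bed carries its own Darcy discharge and the transmissivities add.
Σ(K_i·b_i) = 0.950×14.0 + 33.2×3.58 = 132.2 m²/day.
Hydraulic gradient i = (20.09 − 20.00) / 149 = 0.09 / 149 = 0.0006040.
Q = Σ(K_i·b_i) · W · i = 132.2 × 1880 × 0.0006040 = 150.1 m³/day.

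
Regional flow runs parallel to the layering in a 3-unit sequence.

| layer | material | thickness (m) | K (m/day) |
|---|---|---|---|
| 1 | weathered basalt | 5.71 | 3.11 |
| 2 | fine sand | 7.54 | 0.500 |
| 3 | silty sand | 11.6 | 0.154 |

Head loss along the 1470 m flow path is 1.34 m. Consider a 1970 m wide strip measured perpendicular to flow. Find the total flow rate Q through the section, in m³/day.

Flow is parallel to layering, so each bed carries its own Darcy discharge and the transmissivities add.
Σ(K_i·b_i) = 3.11×5.71 + 0.500×7.54 + 0.154×11.6 = 23.31 m²/day.
Hydraulic gradient i = Δh / L = 1.34 / 1470 = 0.0009116.
Q = Σ(K_i·b_i) · W · i = 23.31 × 1970 × 0.0009116 = 41.87 m³/day.

41.9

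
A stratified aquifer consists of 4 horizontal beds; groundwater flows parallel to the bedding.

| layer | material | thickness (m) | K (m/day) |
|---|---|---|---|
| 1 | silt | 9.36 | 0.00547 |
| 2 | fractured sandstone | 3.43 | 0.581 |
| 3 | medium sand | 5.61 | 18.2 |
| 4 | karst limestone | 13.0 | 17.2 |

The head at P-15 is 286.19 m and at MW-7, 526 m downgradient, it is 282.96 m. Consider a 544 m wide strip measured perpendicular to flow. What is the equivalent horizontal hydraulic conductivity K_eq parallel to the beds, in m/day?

10.4

Flow is parallel to layering, so each bed carries its own Darcy discharge and the transmissivities add.
Σ(K_i·b_i) = 0.00547×9.36 + 0.581×3.43 + 18.2×5.61 + 17.2×13.0 = 327.7 m²/day.
Total thickness b = 31.40 m, so K_eq = Σ(K_i·b_i)/b = 10.44 m/day.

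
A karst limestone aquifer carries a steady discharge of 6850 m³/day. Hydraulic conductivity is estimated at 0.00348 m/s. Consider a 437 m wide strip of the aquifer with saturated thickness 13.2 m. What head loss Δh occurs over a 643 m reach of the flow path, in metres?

Convert K: 0.00348 m/s × 86400 = 300.7 m/day.
Cross-sectional area A = 437 × 13.2 = 5768 m².
From Q = K·A·i, i = Q / (K·A) = 6850 / (300.7 × 5768) = 0.003950.
Head loss Δh = i · L = 0.003950 × 643 = 2.540 m.

2.54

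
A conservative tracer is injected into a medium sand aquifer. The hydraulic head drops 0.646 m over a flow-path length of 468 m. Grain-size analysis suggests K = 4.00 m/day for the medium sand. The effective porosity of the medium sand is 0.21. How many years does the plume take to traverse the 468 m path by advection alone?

48.7

Hydraulic gradient i = Δh / L = 0.646 / 468 = 0.001380.
Darcy flux q = K · i = 4.000 × 0.001380 = 0.005521 m/day.
Seepage velocity v = q / n_e = 0.005521 / 0.21 = 0.02629 m/day.
Travel time t = L / v = 468 / 0.02629 = 17800 days = 48.73 years.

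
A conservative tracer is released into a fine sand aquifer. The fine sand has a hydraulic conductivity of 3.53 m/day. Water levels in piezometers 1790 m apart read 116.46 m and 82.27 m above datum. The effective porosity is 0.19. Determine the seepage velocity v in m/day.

0.355

Hydraulic gradient i = (116.46 − 82.27) / 1790 = 34.19 / 1790 = 0.01910.
Darcy flux q = K · i = 3.530 × 0.01910 = 0.06742 m/day.
Seepage velocity v = q / n_e = 0.06742 / 0.19 = 0.3549 m/day.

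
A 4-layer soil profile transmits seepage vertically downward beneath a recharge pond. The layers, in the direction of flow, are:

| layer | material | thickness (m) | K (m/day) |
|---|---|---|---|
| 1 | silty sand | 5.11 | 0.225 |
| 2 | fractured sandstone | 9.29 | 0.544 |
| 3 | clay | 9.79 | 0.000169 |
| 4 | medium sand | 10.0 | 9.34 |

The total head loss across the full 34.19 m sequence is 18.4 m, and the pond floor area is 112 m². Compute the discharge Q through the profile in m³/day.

0.0355

Flow is perpendicular to layering, so the layers act in series and the equivalent K is the thickness-weighted harmonic mean.
Total thickness L = 5.11 + 9.29 + 9.79 + 10.0 = 34.19 m.
Σ(b_i/K_i) = 5.11/0.225 + 9.29/0.544 + 9.79/0.000169 + 10.0/9.34 = 57970 d.
K_eq = L / Σ(b_i/K_i) = 34.19 / 57970 = 0.0005898 m/day.
Q = K_eq · A · (Δh/L) = 0.0005898 × 112 × (18.4/34.19) = 0.03555 m³/day.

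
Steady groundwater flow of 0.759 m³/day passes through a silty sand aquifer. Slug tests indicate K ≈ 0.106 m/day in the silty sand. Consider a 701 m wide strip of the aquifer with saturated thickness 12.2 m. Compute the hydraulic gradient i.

0.000837

Cross-sectional area A = 701 × 12.2 = 8552 m².
From Q = K·A·i, i = Q / (K·A) = 0.759 / (0.1060 × 8552) = 0.0008373.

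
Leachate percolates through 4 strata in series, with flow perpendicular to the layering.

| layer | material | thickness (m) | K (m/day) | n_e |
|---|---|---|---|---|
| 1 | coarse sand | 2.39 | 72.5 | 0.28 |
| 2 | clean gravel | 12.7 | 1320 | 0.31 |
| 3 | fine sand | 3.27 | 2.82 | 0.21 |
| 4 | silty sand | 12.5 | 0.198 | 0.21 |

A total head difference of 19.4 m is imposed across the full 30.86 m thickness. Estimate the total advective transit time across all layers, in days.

26.3

With flow normal to the layers, continuity requires the same specific discharge q through every layer.
Σ(b_i/K_i) = 2.39/72.5 + 12.7/1320 + 3.27/2.82 + 12.5/0.198 = 64.33 d.
q = Δh / Σ(b_i/K_i) = 19.4 / 64.33 = 0.3016 m/day.
In each layer the seepage velocity is v_i = q/n_i, so the layer transit time is t_i = b_i·n_i / q:
  layer 1 (coarse sand): t_1 = 2.39 × 0.28 / 0.3016 = 2.219 d
  layer 2 (clean gravel): t_2 = 12.7 × 0.31 / 0.3016 = 13.06 d
  layer 3 (fine sand): t_3 = 3.27 × 0.21 / 0.3016 = 2.277 d
  layer 4 (silty sand): t_4 = 12.5 × 0.21 / 0.3016 = 8.705 d
Total t = Σ t_i = 26.26 days.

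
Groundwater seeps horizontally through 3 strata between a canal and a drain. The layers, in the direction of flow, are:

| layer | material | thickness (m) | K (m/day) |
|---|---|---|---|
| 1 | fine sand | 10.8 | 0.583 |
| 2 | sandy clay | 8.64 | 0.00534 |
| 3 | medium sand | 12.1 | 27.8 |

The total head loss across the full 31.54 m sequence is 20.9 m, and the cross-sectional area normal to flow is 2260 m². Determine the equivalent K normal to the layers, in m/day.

Flow is perpendicular to layering, so the layers act in series and the equivalent K is the thickness-weighted harmonic mean.
Total thickness L = 10.8 + 8.64 + 12.1 = 31.54 m.
Σ(b_i/K_i) = 10.8/0.583 + 8.64/0.00534 + 12.1/27.8 = 1637 d.
K_eq = L / Σ(b_i/K_i) = 31.54 / 1637 = 0.01927 m/day.

0.0193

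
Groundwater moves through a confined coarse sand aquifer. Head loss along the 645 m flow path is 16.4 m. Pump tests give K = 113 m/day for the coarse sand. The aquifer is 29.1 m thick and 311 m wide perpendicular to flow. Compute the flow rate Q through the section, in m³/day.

26000

Cross-sectional area A = 311 × 29.1 = 9050 m².
Hydraulic gradient i = Δh / L = 16.4 / 645 = 0.02543.
Darcy's law: Q = K · A · i = 113.0 × 9050 × 0.02543 = 26003 m³/day.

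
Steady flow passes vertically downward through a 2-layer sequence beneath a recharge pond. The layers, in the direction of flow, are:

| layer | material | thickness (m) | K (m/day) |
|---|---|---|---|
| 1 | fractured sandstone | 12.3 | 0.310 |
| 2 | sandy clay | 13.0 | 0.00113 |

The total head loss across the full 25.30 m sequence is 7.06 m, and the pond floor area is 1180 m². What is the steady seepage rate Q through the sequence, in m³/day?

0.722

Flow is perpendicular to layering, so the layers act in series and the equivalent K is the thickness-weighted harmonic mean.
Total thickness L = 12.3 + 13.0 = 25.30 m.
Σ(b_i/K_i) = 12.3/0.310 + 13.0/0.00113 = 11544 d.
K_eq = L / Σ(b_i/K_i) = 25.30 / 11544 = 0.002192 m/day.
Q = K_eq · A · (Δh/L) = 0.002192 × 1180 × (7.06/25.30) = 0.7216 m³/day.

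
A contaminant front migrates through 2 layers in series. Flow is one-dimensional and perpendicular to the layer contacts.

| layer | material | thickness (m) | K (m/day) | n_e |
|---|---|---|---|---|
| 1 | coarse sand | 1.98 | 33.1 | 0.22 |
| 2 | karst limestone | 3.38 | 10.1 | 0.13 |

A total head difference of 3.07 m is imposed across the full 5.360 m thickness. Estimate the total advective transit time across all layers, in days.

With flow normal to the layers, continuity requires the same specific discharge q through every layer.
Σ(b_i/K_i) = 1.98/33.1 + 3.38/10.1 = 0.3945 d.
q = Δh / Σ(b_i/K_i) = 3.07 / 0.3945 = 7.783 m/day.
In each layer the seepage velocity is v_i = q/n_i, so the layer transit time is t_i = b_i·n_i / q:
  layer 1 (coarse sand): t_1 = 1.98 × 0.22 / 7.783 = 0.05597 d
  layer 2 (karst limestone): t_2 = 3.38 × 0.13 / 7.783 = 0.05646 d
Total t = Σ t_i = 0.1124 days.

0.112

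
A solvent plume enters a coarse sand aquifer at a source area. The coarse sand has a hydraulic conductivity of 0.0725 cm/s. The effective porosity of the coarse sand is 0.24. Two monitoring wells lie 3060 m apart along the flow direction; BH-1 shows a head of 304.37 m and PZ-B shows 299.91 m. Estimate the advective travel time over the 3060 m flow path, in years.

Convert K: 0.0725 cm/s × 864 = 62.64 m/day.
Hydraulic gradient i = (304.37 − 299.91) / 3060 = 4.46 / 3060 = 0.001458.
Darcy flux q = K · i = 62.64 × 0.001458 = 0.09130 m/day.
Seepage velocity v = q / n_e = 0.09130 / 0.24 = 0.3804 m/day.
Travel time t = L / v = 3060 / 0.3804 = 8044 days = 22.02 years.

22.0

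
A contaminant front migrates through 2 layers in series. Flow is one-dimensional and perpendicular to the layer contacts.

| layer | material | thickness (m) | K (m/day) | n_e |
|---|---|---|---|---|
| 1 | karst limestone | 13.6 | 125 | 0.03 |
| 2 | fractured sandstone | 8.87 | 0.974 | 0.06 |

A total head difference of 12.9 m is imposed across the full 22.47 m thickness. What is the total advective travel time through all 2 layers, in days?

With flow normal to the layers, continuity requires the same specific discharge q through every layer.
Σ(b_i/K_i) = 13.6/125 + 8.87/0.974 = 9.216 d.
q = Δh / Σ(b_i/K_i) = 12.9 / 9.216 = 1.400 m/day.
In each layer the seepage velocity is v_i = q/n_i, so the layer transit time is t_i = b_i·n_i / q:
  layer 1 (karst limestone): t_1 = 13.6 × 0.03 / 1.400 = 0.2915 d
  layer 2 (fractured sandstone): t_2 = 8.87 × 0.06 / 1.400 = 0.3802 d
Total t = Σ t_i = 0.6717 days.

0.672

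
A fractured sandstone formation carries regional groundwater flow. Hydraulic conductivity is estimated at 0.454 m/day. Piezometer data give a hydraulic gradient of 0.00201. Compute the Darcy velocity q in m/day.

Hydraulic gradient i = 0.00201.
Specific discharge q = K · i = 0.4540 × 0.002010 = 0.0009125 m/day.

0.000913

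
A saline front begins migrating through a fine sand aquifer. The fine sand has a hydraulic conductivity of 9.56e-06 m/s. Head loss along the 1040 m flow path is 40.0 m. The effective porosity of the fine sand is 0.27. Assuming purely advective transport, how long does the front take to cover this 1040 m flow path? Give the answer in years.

Convert K: 9.56e-06 m/s × 86400 = 0.8260 m/day.
Hydraulic gradient i = Δh / L = 40.0 / 1040 = 0.03846.
Darcy flux q = K · i = 0.8260 × 0.03846 = 0.03177 m/day.
Seepage velocity v = q / n_e = 0.03177 / 0.27 = 0.1177 m/day.
Travel time t = L / v = 1040 / 0.1177 = 8839 days = 24.20 years.

24.2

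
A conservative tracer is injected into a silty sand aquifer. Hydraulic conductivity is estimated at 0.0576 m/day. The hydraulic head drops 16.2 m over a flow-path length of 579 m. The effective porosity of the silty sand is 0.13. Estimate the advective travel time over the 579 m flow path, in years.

Hydraulic gradient i = Δh / L = 16.2 / 579 = 0.02798.
Darcy flux q = K · i = 0.05760 × 0.02798 = 0.001612 m/day.
Seepage velocity v = q / n_e = 0.001612 / 0.13 = 0.01240 m/day.
Travel time t = L / v = 579 / 0.01240 = 46705 days = 127.9 years.

128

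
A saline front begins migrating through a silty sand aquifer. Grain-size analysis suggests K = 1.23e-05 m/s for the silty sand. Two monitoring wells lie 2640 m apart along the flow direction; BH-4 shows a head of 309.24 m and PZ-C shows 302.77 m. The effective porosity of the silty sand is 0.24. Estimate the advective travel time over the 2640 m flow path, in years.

666

Convert K: 1.23e-05 m/s × 86400 = 1.063 m/day.
Hydraulic gradient i = (309.24 − 302.77) / 2640 = 6.47 / 2640 = 0.002451.
Darcy flux q = K · i = 1.063 × 0.002451 = 0.002604 m/day.
Seepage velocity v = q / n_e = 0.002604 / 0.24 = 0.01085 m/day.
Travel time t = L / v = 2640 / 0.01085 = 2.433e+05 days = 666.0 years.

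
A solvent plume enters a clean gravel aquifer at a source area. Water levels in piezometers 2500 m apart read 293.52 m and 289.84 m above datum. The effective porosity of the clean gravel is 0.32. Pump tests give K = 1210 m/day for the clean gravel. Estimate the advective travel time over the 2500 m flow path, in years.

1.23

Hydraulic gradient i = (293.52 − 289.84) / 2500 = 3.68 / 2500 = 0.001472.
Darcy flux q = K · i = 1210 × 0.001472 = 1.781 m/day.
Seepage velocity v = q / n_e = 1.781 / 0.32 = 5.566 m/day.
Travel time t = L / v = 2500 / 5.566 = 449.2 days = 1.230 years.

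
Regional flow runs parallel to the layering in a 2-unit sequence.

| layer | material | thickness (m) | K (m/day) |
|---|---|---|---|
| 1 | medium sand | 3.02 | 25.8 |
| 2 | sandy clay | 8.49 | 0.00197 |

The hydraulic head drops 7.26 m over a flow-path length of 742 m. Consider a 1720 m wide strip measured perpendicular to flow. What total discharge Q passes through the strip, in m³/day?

1310

Flow is parallel to layering, so each bed carries its own Darcy discharge and the transmissivities add.
Σ(K_i·b_i) = 25.8×3.02 + 0.00197×8.49 = 77.93 m²/day.
Hydraulic gradient i = Δh / L = 7.26 / 742 = 0.009784.
Q = Σ(K_i·b_i) · W · i = 77.93 × 1720 × 0.009784 = 1312 m³/day.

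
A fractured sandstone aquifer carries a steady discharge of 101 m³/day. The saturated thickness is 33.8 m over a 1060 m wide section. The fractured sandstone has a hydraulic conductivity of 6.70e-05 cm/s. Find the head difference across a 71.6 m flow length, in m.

3.49

Convert K: 6.70e-05 cm/s × 864 = 0.05789 m/day.
Cross-sectional area A = 1060 × 33.8 = 35828 m².
From Q = K·A·i, i = Q / (K·A) = 101 / (0.05789 × 35828) = 0.04870.
Head loss Δh = i · L = 0.04870 × 71.6 = 3.487 m.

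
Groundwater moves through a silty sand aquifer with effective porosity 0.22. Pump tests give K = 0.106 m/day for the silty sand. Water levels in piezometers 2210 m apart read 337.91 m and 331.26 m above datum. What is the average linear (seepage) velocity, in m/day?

Hydraulic gradient i = (337.91 − 331.26) / 2210 = 6.65 / 2210 = 0.003009.
Darcy flux q = K · i = 0.1060 × 0.003009 = 0.0003190 m/day.
Seepage velocity v = q / n_e = 0.0003190 / 0.22 = 0.001450 m/day.

0.00145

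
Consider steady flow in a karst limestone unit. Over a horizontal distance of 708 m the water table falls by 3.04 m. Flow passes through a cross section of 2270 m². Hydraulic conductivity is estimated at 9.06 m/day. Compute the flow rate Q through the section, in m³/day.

88.3

Hydraulic gradient i = Δh / L = 3.04 / 708 = 0.004294.
Darcy's law: Q = K · A · i = 9.060 × 2270 × 0.004294 = 88.31 m³/day.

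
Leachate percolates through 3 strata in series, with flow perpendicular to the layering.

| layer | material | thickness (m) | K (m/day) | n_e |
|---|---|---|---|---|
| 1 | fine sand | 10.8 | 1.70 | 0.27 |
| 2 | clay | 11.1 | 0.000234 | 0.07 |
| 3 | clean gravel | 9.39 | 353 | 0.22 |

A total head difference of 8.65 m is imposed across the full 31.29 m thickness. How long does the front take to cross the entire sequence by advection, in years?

With flow normal to the layers, continuity requires the same specific discharge q through every layer.
Σ(b_i/K_i) = 10.8/1.70 + 11.1/0.000234 + 9.39/353 = 47442 d.
q = Δh / Σ(b_i/K_i) = 8.65 / 47442 = 0.0001823 m/day.
In each layer the seepage velocity is v_i = q/n_i, so the layer transit time is t_i = b_i·n_i / q:
  layer 1 (fine sand): t_1 = 10.8 × 0.27 / 0.0001823 = 15993 d
  layer 2 (clay): t_2 = 11.1 × 0.07 / 0.0001823 = 4262 d
  layer 3 (clean gravel): t_3 = 9.39 × 0.22 / 0.0001823 = 11330 d
Total t = Σ t_i = 31585 days = 86.48 years.

86.5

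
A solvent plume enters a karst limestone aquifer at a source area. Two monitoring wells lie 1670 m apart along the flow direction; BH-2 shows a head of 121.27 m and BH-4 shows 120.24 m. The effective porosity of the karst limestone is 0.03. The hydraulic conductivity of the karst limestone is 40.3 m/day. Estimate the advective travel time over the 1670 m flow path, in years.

Hydraulic gradient i = (121.27 − 120.24) / 1670 = 1.03 / 1670 = 0.0006168.
Darcy flux q = K · i = 40.30 × 0.0006168 = 0.02486 m/day.
Seepage velocity v = q / n_e = 0.02486 / 0.03 = 0.8285 m/day.
Travel time t = L / v = 1670 / 0.8285 = 2016 days = 5.519 years.

5.52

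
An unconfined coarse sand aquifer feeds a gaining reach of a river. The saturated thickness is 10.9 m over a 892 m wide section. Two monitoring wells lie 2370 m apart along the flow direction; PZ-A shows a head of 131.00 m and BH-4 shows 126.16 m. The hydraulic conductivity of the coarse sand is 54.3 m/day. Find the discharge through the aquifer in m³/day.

1080

Cross-sectional area A = 892 × 10.9 = 9723 m².
Hydraulic gradient i = (131.00 − 126.16) / 2370 = 4.84 / 2370 = 0.002042.
Darcy's law: Q = K · A · i = 54.30 × 9723 × 0.002042 = 1078 m³/day.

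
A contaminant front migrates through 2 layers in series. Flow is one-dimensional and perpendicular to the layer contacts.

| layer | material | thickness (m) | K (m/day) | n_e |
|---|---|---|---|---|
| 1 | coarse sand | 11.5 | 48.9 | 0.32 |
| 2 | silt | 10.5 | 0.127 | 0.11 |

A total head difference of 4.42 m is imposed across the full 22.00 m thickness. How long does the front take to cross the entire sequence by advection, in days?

With flow normal to the layers, continuity requires the same specific discharge q through every layer.
Σ(b_i/K_i) = 11.5/48.9 + 10.5/0.127 = 82.91 d.
q = Δh / Σ(b_i/K_i) = 4.42 / 82.91 = 0.05331 m/day.
In each layer the seepage velocity is v_i = q/n_i, so the layer transit time is t_i = b_i·n_i / q:
  layer 1 (coarse sand): t_1 = 11.5 × 0.32 / 0.05331 = 69.03 d
  layer 2 (silt): t_2 = 10.5 × 0.11 / 0.05331 = 21.67 d
Total t = Σ t_i = 90.70 days.

90.7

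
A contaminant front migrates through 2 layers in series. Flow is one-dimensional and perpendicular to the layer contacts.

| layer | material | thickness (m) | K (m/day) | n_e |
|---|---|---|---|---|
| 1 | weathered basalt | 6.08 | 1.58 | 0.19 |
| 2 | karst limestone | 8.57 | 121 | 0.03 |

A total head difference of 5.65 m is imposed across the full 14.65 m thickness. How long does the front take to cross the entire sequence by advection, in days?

0.980

With flow normal to the layers, continuity requires the same specific discharge q through every layer.
Σ(b_i/K_i) = 6.08/1.58 + 8.57/121 = 3.919 d.
q = Δh / Σ(b_i/K_i) = 5.65 / 3.919 = 1.442 m/day.
In each layer the seepage velocity is v_i = q/n_i, so the layer transit time is t_i = b_i·n_i / q:
  layer 1 (weathered basalt): t_1 = 6.08 × 0.19 / 1.442 = 0.8013 d
  layer 2 (karst limestone): t_2 = 8.57 × 0.03 / 1.442 = 0.1783 d
Total t = Σ t_i = 0.9796 days.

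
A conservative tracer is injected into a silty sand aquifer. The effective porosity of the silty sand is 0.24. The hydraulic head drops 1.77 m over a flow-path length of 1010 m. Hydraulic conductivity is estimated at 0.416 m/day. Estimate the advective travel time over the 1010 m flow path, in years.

Hydraulic gradient i = Δh / L = 1.77 / 1010 = 0.001752.
Darcy flux q = K · i = 0.4160 × 0.001752 = 0.0007290 m/day.
Seepage velocity v = q / n_e = 0.0007290 / 0.24 = 0.003038 m/day.
Travel time t = L / v = 1010 / 0.003038 = 3.325e+05 days = 910.3 years.

910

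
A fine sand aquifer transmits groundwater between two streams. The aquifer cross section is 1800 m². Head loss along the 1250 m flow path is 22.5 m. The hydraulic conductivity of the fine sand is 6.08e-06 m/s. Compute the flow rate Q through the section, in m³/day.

17.0

Convert K: 6.08e-06 m/s × 86400 = 0.5253 m/day.
Hydraulic gradient i = Δh / L = 22.5 / 1250 = 0.01800.
Darcy's law: Q = K · A · i = 0.5253 × 1800 × 0.01800 = 17.02 m³/day.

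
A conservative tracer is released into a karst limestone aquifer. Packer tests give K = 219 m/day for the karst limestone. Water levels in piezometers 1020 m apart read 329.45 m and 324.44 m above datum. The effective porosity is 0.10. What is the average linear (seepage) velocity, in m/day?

Hydraulic gradient i = (329.45 − 324.44) / 1020 = 5.01 / 1020 = 0.004912.
Darcy flux q = K · i = 219.0 × 0.004912 = 1.076 m/day.
Seepage velocity v = q / n_e = 1.076 / 0.10 = 10.76 m/day.

10.8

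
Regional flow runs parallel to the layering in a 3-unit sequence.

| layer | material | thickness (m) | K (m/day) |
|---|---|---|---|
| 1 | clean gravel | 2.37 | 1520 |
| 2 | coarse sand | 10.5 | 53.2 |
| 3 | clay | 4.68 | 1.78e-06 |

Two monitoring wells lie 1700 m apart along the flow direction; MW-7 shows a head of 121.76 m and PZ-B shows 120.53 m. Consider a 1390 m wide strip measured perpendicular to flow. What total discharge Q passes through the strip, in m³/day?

Flow is parallel to layering, so each bed carries its own Darcy discharge and the transmissivities add.
Σ(K_i·b_i) = 1520×2.37 + 53.2×10.5 + 1.78e-06×4.68 = 4161 m²/day.
Hydraulic gradient i = (121.76 − 120.53) / 1700 = 1.23 / 1700 = 0.0007235.
Q = Σ(K_i·b_i) · W · i = 4161 × 1390 × 0.0007235 = 4185 m³/day.

4180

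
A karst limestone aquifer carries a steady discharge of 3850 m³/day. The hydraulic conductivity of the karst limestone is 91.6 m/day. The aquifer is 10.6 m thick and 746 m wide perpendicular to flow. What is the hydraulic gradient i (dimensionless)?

Cross-sectional area A = 746 × 10.6 = 7908 m².
From Q = K·A·i, i = Q / (K·A) = 3850 / (91.60 × 7908) = 0.005315.

0.00532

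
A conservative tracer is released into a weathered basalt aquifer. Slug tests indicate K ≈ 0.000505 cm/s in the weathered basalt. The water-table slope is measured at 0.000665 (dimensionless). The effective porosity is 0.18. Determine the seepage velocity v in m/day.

Convert K: 0.000505 cm/s × 864 = 0.4363 m/day.
Hydraulic gradient i = 0.000665.
Darcy flux q = K · i = 0.4363 × 0.0006650 = 0.0002902 m/day.
Seepage velocity v = q / n_e = 0.0002902 / 0.18 = 0.001612 m/day.

0.00161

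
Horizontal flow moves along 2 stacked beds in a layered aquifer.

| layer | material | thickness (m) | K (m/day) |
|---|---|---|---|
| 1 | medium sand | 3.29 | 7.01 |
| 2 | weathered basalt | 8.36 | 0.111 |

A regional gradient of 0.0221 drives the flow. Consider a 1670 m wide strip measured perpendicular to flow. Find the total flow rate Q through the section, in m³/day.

Flow is parallel to layering, so each bed carries its own Darcy discharge and the transmissivities add.
Σ(K_i·b_i) = 7.01×3.29 + 0.111×8.36 = 23.99 m²/day.
Hydraulic gradient i = 0.0221.
Q = Σ(K_i·b_i) · W · i = 23.99 × 1670 × 0.02210 = 885.4 m³/day.

885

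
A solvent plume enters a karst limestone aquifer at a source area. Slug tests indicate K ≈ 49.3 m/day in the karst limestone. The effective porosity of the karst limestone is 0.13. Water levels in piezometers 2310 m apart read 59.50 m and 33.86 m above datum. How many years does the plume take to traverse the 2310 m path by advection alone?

Hydraulic gradient i = (59.50 − 33.86) / 2310 = 25.64 / 2310 = 0.01110.
Darcy flux q = K · i = 49.30 × 0.01110 = 0.5472 m/day.
Seepage velocity v = q / n_e = 0.5472 / 0.13 = 4.209 m/day.
Travel time t = L / v = 2310 / 4.209 = 548.8 days = 1.502 years.

1.50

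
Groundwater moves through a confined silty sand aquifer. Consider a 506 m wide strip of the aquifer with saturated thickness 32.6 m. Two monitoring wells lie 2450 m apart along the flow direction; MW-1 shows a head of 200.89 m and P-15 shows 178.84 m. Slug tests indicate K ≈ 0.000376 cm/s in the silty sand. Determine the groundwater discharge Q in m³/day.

48.2

Convert K: 0.000376 cm/s × 864 = 0.3249 m/day.
Cross-sectional area A = 506 × 32.6 = 16496 m².
Hydraulic gradient i = (200.89 − 178.84) / 2450 = 22.05 / 2450 = 0.009000.
Darcy's law: Q = K · A · i = 0.3249 × 16496 × 0.009000 = 48.23 m³/day.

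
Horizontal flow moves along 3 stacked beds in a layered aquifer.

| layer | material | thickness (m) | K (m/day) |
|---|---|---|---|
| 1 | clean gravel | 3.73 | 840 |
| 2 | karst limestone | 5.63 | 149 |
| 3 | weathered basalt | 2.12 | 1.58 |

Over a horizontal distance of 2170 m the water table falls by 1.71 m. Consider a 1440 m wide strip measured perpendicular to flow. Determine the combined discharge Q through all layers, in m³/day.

Flow is parallel to layering, so each bed carries its own Darcy discharge and the transmissivities add.
Σ(K_i·b_i) = 840×3.73 + 149×5.63 + 1.58×2.12 = 3975 m²/day.
Hydraulic gradient i = Δh / L = 1.71 / 2170 = 0.0007880.
Q = Σ(K_i·b_i) · W · i = 3975 × 1440 × 0.0007880 = 4511 m³/day.

4510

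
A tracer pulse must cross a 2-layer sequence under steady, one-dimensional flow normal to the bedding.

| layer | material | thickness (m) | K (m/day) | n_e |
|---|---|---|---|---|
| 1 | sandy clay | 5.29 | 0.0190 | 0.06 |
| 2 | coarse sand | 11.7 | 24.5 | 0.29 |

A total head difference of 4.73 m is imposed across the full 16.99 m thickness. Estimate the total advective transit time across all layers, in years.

0.599

With flow normal to the layers, continuity requires the same specific discharge q through every layer.
Σ(b_i/K_i) = 5.29/0.0190 + 11.7/24.5 = 278.9 d.
q = Δh / Σ(b_i/K_i) = 4.73 / 278.9 = 0.01696 m/day.
In each layer the seepage velocity is v_i = q/n_i, so the layer transit time is t_i = b_i·n_i / q:
  layer 1 (sandy clay): t_1 = 5.29 × 0.06 / 0.01696 = 18.72 d
  layer 2 (coarse sand): t_2 = 11.7 × 0.29 / 0.01696 = 200.1 d
Total t = Σ t_i = 218.8 days = 0.5990 years.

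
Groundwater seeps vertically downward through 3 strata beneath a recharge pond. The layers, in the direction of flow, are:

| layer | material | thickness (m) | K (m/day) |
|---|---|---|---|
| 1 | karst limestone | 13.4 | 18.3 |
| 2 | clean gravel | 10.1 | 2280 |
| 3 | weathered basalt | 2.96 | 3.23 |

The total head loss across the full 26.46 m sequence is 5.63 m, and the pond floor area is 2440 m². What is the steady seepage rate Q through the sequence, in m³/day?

8310

Flow is perpendicular to layering, so the layers act in series and the equivalent K is the thickness-weighted harmonic mean.
Total thickness L = 13.4 + 10.1 + 2.96 = 26.46 m.
Σ(b_i/K_i) = 13.4/18.3 + 10.1/2280 + 2.96/3.23 = 1.653 d.
K_eq = L / Σ(b_i/K_i) = 26.46 / 1.653 = 16.01 m/day.
Q = K_eq · A · (Δh/L) = 16.01 × 2440 × (5.63/26.46) = 8310 m³/day.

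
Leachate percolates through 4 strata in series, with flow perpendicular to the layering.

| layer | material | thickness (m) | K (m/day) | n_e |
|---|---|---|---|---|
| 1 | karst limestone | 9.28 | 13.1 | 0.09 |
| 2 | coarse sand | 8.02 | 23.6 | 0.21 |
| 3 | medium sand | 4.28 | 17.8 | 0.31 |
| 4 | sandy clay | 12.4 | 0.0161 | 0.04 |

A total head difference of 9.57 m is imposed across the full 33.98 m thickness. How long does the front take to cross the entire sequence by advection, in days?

With flow normal to the layers, continuity requires the same specific discharge q through every layer.
Σ(b_i/K_i) = 9.28/13.1 + 8.02/23.6 + 4.28/17.8 + 12.4/0.0161 = 771.5 d.
q = Δh / Σ(b_i/K_i) = 9.57 / 771.5 = 0.01240 m/day.
In each layer the seepage velocity is v_i = q/n_i, so the layer transit time is t_i = b_i·n_i / q:
  layer 1 (karst limestone): t_1 = 9.28 × 0.09 / 0.01240 = 67.33 d
  layer 2 (coarse sand): t_2 = 8.02 × 0.21 / 0.01240 = 135.8 d
  layer 3 (medium sand): t_3 = 4.28 × 0.31 / 0.01240 = 107.0 d
  layer 4 (sandy clay): t_4 = 12.4 × 0.04 / 0.01240 = 39.98 d
Total t = Σ t_i = 350.0 days.

350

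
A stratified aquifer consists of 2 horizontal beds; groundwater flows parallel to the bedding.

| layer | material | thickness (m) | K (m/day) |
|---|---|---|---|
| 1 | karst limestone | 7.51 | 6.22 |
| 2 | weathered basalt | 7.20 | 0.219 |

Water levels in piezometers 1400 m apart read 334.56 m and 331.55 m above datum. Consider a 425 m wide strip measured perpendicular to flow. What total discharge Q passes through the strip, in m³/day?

44.1

Flow is parallel to layering, so each bed carries its own Darcy discharge and the transmissivities add.
Σ(K_i·b_i) = 6.22×7.51 + 0.219×7.20 = 48.29 m²/day.
Hydraulic gradient i = (334.56 − 331.55) / 1400 = 3.01 / 1400 = 0.002150.
Q = Σ(K_i·b_i) · W · i = 48.29 × 425 × 0.002150 = 44.12 m³/day.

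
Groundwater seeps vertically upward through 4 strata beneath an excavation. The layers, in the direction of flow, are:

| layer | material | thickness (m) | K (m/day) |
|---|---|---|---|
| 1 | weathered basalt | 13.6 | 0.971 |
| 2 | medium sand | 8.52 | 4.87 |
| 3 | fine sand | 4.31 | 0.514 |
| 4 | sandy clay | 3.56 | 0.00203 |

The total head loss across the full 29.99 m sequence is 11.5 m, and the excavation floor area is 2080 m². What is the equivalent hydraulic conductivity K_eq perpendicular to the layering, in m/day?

0.0169

Flow is perpendicular to layering, so the layers act in series and the equivalent K is the thickness-weighted harmonic mean.
Total thickness L = 13.6 + 8.52 + 4.31 + 3.56 = 29.99 m.
Σ(b_i/K_i) = 13.6/0.971 + 8.52/4.87 + 4.31/0.514 + 3.56/0.00203 = 1778 d.
K_eq = L / Σ(b_i/K_i) = 29.99 / 1778 = 0.01687 m/day.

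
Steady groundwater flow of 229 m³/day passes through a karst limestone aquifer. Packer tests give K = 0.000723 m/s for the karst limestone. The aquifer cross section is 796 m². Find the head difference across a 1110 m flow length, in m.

5.11

Convert K: 0.000723 m/s × 86400 = 62.47 m/day.
From Q = K·A·i, i = Q / (K·A) = 229 / (62.47 × 796.0) = 0.004605.
Head loss Δh = i · L = 0.004605 × 1110 = 5.112 m.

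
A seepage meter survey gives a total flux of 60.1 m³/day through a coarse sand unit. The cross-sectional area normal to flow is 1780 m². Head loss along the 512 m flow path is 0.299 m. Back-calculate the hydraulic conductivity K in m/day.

57.8

Hydraulic gradient i = Δh / L = 0.299 / 512 = 0.0005840.
From Q = K·A·i, K = Q / (A·i) = 60.1 / (1780 × 0.0005840) = 57.82 m/day.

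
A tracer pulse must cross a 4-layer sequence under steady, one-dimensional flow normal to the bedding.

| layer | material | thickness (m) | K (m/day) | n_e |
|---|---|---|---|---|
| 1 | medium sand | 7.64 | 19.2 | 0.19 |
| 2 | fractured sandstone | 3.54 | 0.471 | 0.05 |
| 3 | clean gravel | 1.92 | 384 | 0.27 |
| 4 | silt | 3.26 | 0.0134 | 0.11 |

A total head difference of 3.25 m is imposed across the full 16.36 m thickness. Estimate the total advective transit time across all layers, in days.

With flow normal to the layers, continuity requires the same specific discharge q through every layer.
Σ(b_i/K_i) = 7.64/19.2 + 3.54/0.471 + 1.92/384 + 3.26/0.0134 = 251.2 d.
q = Δh / Σ(b_i/K_i) = 3.25 / 251.2 = 0.01294 m/day.
In each layer the seepage velocity is v_i = q/n_i, so the layer transit time is t_i = b_i·n_i / q:
  layer 1 (medium sand): t_1 = 7.64 × 0.19 / 0.01294 = 112.2 d
  layer 2 (fractured sandstone): t_2 = 3.54 × 0.05 / 0.01294 = 13.68 d
  layer 3 (clean gravel): t_3 = 1.92 × 0.27 / 0.01294 = 40.07 d
  layer 4 (silt): t_4 = 3.26 × 0.11 / 0.01294 = 27.72 d
Total t = Σ t_i = 193.7 days.

194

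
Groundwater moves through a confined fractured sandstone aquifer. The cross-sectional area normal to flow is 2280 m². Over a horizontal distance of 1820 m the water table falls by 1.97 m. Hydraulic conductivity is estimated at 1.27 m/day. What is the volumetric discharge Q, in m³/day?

Hydraulic gradient i = Δh / L = 1.97 / 1820 = 0.001082.
Darcy's law: Q = K · A · i = 1.270 × 2280 × 0.001082 = 3.134 m³/day.

3.13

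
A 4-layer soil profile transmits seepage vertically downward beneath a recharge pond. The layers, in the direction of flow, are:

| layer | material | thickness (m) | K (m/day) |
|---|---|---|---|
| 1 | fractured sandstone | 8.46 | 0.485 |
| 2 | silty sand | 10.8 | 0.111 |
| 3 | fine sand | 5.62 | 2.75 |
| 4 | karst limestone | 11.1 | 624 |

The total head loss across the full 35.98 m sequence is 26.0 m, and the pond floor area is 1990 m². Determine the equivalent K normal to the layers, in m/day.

Flow is perpendicular to layering, so the layers act in series and the equivalent K is the thickness-weighted harmonic mean.
Total thickness L = 8.46 + 10.8 + 5.62 + 11.1 = 35.98 m.
Σ(b_i/K_i) = 8.46/0.485 + 10.8/0.111 + 5.62/2.75 + 11.1/624 = 116.8 d.
K_eq = L / Σ(b_i/K_i) = 35.98 / 116.8 = 0.3080 m/day.

0.308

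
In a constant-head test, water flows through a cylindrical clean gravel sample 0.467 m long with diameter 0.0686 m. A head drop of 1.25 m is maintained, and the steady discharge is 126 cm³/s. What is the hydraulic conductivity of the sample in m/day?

1100

Cross-sectional area A = π·(d/2)² = π × (0.0686/2)² = 0.003696 m².
Convert discharge: 126 cm³/s = 0.0001260 m³/s.
Darcy's law rearranged: K = Q·L / (A·Δh) = 0.0001260 × 0.467 / (0.003696 × 1.25) = 0.01274 m/s = 1100 m/day.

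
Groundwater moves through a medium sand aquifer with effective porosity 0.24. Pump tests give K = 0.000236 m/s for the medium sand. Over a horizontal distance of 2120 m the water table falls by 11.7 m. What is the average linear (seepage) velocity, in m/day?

Convert K: 0.000236 m/s × 86400 = 20.39 m/day.
Hydraulic gradient i = Δh / L = 11.7 / 2120 = 0.005519.
Darcy flux q = K · i = 20.39 × 0.005519 = 0.1125 m/day.
Seepage velocity v = q / n_e = 0.1125 / 0.24 = 0.4689 m/day.

0.469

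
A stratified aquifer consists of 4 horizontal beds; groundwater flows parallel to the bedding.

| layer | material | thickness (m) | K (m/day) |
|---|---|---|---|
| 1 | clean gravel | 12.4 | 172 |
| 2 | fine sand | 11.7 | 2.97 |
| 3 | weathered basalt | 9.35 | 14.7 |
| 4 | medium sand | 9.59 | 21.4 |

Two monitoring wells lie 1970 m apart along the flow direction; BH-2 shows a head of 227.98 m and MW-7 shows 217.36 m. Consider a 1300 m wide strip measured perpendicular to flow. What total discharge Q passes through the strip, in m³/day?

17600

Flow is parallel to layering, so each bed carries its own Darcy discharge and the transmissivities add.
Σ(K_i·b_i) = 172×12.4 + 2.97×11.7 + 14.7×9.35 + 21.4×9.59 = 2510 m²/day.
Hydraulic gradient i = (227.98 − 217.36) / 1970 = 10.62 / 1970 = 0.005391.
Q = Σ(K_i·b_i) · W · i = 2510 × 1300 × 0.005391 = 17592 m³/day.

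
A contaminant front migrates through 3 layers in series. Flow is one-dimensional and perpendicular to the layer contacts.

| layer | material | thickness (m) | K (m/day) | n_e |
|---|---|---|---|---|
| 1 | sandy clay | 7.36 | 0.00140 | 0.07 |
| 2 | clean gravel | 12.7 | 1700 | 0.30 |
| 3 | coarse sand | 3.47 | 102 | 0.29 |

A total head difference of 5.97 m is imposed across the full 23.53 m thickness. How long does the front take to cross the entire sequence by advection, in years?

12.9

With flow normal to the layers, continuity requires the same specific discharge q through every layer.
Σ(b_i/K_i) = 7.36/0.00140 + 12.7/1700 + 3.47/102 = 5257 d.
q = Δh / Σ(b_i/K_i) = 5.97 / 5257 = 0.001136 m/day.
In each layer the seepage velocity is v_i = q/n_i, so the layer transit time is t_i = b_i·n_i / q:
  layer 1 (sandy clay): t_1 = 7.36 × 0.07 / 0.001136 = 453.7 d
  layer 2 (clean gravel): t_2 = 12.7 × 0.30 / 0.001136 = 3355 d
  layer 3 (coarse sand): t_3 = 3.47 × 0.29 / 0.001136 = 886.1 d
Total t = Σ t_i = 4695 days = 12.85 years.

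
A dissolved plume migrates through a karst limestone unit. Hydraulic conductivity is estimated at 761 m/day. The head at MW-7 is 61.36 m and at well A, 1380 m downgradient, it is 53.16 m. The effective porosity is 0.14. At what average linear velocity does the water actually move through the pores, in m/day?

Hydraulic gradient i = (61.36 − 53.16) / 1380 = 8.2 / 1380 = 0.005942.
Darcy flux q = K · i = 761.0 × 0.005942 = 4.522 m/day.
Seepage velocity v = q / n_e = 4.522 / 0.14 = 32.30 m/day.

32.3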